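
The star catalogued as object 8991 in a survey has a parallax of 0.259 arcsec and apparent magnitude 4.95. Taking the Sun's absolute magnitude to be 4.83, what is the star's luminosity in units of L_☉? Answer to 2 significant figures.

L/L_☉ ≈ 0.13

d = 1/p = 1/0.259″ = 3.861 pc
M = m − 5 log₁₀ d + 5 = 4.95 − 5·0.5867 + 5 = 7.016
M − M_☉ = 7.016 − 4.83 = 2.186
L/L_☉ = 10^(−0.4 × 2.186) = 0.1335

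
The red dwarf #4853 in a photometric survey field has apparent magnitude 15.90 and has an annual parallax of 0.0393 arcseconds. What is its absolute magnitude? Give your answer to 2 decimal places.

d = 1/p = 1/0.0393″ = 25.45 pc
5 log₁₀(d/10 pc) = 5 log₁₀(25.45) − 5 = 2.028
M = m − 5 log₁₀(d/10) = 15.90 − 2.028 = 13.872

M ≈ 13.87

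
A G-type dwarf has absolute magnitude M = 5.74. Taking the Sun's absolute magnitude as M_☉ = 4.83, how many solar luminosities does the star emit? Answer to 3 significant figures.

M − M_☉ = 5.74 − 4.83 = 0.910
L/L_☉ = 10^(−0.4 (M − M_☉)) = 10^-0.364 = 0.4325

L/L_☉ ≈ 0.433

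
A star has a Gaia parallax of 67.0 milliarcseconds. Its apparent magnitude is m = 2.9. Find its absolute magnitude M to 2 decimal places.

M ≈ 2.03

p = 67.0 mas = 0.0670″ → d = 1/p = 14.93 pc
5 log₁₀(d/10 pc) = 5 log₁₀(14.93) − 5 = 0.870
M = m − 5 log₁₀(d/10) = 2.9 − 0.870 = 2.030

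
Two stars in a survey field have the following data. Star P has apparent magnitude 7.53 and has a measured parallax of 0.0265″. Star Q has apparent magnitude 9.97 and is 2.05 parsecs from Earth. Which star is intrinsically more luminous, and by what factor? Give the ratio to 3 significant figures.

Star P is more luminous, by a factor of 3210.

Star P: d = 1/p = 1/0.0265″ = 37.74 pc
Star P: M = m − 5 log₁₀ d + 5 = 7.53 − 5·1.5768 + 5 = 4.646
Star Q: M = m − 5 log₁₀ d + 5 = 9.97 − 5·0.3118 + 5 = 13.411
ΔM = M_P − M_Q = 4.646 − (13.411) = -8.765; smaller M is more luminous → Star P.
L ratio = 10^(0.4 |ΔM|) = 10^3.506 = 3206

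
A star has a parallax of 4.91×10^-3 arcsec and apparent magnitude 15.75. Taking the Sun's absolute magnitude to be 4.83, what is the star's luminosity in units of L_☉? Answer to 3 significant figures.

L/L_☉ ≈ 0.0178

d = 1/p = 1/4.91×10^-3″ = 203.7 pc
M = m − 5 log₁₀ d + 5 = 15.75 − 5·2.3089 + 5 = 9.205
M − M_☉ = 9.205 − 4.83 = 4.375
L/L_☉ = 10^(−0.4 × 4.375) = 0.01778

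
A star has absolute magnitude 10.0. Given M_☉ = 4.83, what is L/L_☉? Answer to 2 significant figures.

M − M_☉ = 10.0 − 4.83 = 5.170
L/L_☉ = 10^(−0.4 (M − M_☉)) = 10^-2.068 = 8.551×10^-3

L/L_☉ ≈ 8.6×10^-3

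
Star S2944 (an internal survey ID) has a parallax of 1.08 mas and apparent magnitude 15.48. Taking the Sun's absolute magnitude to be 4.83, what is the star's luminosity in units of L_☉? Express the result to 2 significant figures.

L/L_☉ ≈ 0.47

d = 1/p = 1000/1.08 mas = 925.9 pc
M = m − 5 log₁₀ d + 5 = 15.48 − 5·2.9666 + 5 = 5.647
M − M_☉ = 5.647 − 4.83 = 0.817
L/L_☉ = 10^(−0.4 × 0.817) = 0.4711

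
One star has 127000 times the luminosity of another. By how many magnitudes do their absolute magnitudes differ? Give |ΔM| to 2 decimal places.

Pogson: ΔM = −2.5 log₁₀(ratio) = −2.5 log₁₀(127000) = −2.5 × 5.1038 = -12.760

|ΔM| ≈ 12.76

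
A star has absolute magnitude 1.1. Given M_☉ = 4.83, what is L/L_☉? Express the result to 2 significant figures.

L/L_☉ ≈ 31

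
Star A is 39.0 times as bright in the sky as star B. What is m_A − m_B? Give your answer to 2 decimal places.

Pogson: Δm = −2.5 log₁₀(ratio) = −2.5 log₁₀(39.0) = −2.5 × 1.5911 = -3.978
Star A is brighter, so it has the smaller magnitude: the difference is negative.

m_A − m_B ≈ -3.98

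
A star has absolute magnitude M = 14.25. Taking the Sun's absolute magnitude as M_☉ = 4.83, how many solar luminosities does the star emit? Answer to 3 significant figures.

L/L_☉ ≈ 1.71×10^-4

M − M_☉ = 14.25 − 4.83 = 9.420
L/L_☉ = 10^(−0.4 (M − M_☉)) = 10^-3.768 = 1.706×10^-4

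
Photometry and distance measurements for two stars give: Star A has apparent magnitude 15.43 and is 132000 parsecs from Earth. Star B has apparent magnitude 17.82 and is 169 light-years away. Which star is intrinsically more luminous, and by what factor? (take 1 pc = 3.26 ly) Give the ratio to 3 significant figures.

Star A is more luminous, by a factor of 5.86×10^7.

Star A: M = m − 5 log₁₀ d + 5 = 15.43 − 5·5.1206 + 5 = -5.173
Star B: d = 169 ly / 3.26 = 51.84 pc
Star B: M = m − 5 log₁₀ d + 5 = 17.82 − 5·1.7147 + 5 = 14.247
ΔM = M_A − M_B = -5.173 − (14.247) = -19.420; smaller M is more luminous → Star A.
L ratio = 10^(0.4 |ΔM|) = 10^7.768 = 5.859×10^7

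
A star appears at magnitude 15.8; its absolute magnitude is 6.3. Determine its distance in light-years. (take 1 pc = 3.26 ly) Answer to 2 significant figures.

μ = m − M = 9.500
m − M = 5 log₁₀ d − 5
log₁₀ d = (m − M)/5 + 1 = 2.9000
d = 10^2.9000 = 794.3 pc
= 2590 ly

d ≈ 2600 ly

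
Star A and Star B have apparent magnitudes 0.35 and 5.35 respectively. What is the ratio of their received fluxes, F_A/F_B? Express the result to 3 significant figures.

Magnitude difference = -5.00
Flux ratio = 10^(−0.4 Δm) = 10^(−0.4 × -5.00) = 10^2.000 = 100.0

F_A/F_B ≈ 100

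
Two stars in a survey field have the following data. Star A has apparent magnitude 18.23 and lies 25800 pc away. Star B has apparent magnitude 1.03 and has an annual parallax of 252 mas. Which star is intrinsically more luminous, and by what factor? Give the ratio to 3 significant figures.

Star A is more luminous, by a factor of 5.57.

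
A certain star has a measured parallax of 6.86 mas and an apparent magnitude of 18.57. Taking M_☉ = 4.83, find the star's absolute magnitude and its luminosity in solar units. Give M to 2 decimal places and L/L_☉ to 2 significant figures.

d = 1/p = 1000/6.86 mas = 145.8 pc
M = m − 5 log₁₀ d + 5 = 18.57 − 5·2.1637 + 5 = 12.752
M − M_☉ = 12.752 − 4.83 = 7.922
L/L_☉ = 10^(−0.4 × 7.922) = 6.782×10^-4

M ≈ 12.75; L/L_☉ ≈ 6.8×10^-4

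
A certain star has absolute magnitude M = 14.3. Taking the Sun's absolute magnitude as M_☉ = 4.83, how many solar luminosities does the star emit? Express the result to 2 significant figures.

L/L_☉ ≈ 1.6×10^-4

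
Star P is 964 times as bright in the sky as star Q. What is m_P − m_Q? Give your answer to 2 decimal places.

m_P − m_Q ≈ -7.46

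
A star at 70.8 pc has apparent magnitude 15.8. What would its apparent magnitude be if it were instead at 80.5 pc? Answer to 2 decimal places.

Flux ∝ 1/d², so Δm = 5 log₁₀(d₂/d₁) = 5 log₁₀(80.5/70.8) = 0.279
m₂ = m₁ + Δm = 15.8 + (0.279) = 16.079

m ≈ 16.08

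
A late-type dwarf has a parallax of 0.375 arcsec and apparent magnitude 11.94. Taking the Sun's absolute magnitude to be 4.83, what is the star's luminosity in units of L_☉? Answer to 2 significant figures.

L/L_☉ ≈ 1.0×10^-4

d = 1/p = 1/0.375″ = 2.667 pc
M = m − 5 log₁₀ d + 5 = 11.94 − 5·0.4260 + 5 = 14.810
M − M_☉ = 14.810 − 4.83 = 9.980
L/L_☉ = 10^(−0.4 × 9.980) = 1.018×10^-4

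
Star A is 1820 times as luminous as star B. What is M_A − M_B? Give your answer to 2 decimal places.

M_A − M_B ≈ -8.15

Pogson: ΔM = −2.5 log₁₀(ratio) = −2.5 log₁₀(1820) = −2.5 × 3.2601 = -8.150
Star A is brighter, so it has the smaller magnitude: the difference is negative.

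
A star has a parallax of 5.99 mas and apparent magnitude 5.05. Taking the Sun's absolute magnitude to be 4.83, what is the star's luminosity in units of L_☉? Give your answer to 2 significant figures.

L/L_☉ ≈ 230

d = 1/p = 1000/5.99 mas = 166.9 pc
M = m − 5 log₁₀ d + 5 = 5.05 − 5·2.2226 + 5 = -1.063
M − M_☉ = -1.063 − 4.83 = -5.893
L/L_☉ = 10^(−0.4 × -5.893) = 227.6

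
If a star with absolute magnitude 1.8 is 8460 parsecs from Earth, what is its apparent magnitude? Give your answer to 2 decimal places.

m ≈ 16.44

m = M + 5 log₁₀ d − 5 = 1.8 + 5·3.9274 − 5 = 16.437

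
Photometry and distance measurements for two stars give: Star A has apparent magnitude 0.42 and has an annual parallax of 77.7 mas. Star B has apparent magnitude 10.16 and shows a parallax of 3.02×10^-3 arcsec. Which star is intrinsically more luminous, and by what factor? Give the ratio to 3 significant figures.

Star A: p = 77.7 mas = 0.0777″ → d = 1/p = 12.87 pc
Star A: M = m − 5 log₁₀ d + 5 = 0.42 − 5·1.1096 + 5 = -0.128
Star B: d = 1/p = 1/3.02×10^-3″ = 331.1 pc
Star B: M = m − 5 log₁₀ d + 5 = 10.16 − 5·2.5200 + 5 = 2.560
ΔM = M_A − M_B = -0.128 − (2.560) = -2.688; smaller M is more luminous → Star A.
L ratio = 10^(0.4 |ΔM|) = 10^1.075 = 11.89

Star A is more luminous, by a factor of 11.9.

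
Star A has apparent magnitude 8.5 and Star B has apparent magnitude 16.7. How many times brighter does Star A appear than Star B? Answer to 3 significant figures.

Magnitude difference = -8.2
Flux ratio = 10^(−0.4 Δm) = 10^(−0.4 × -8.2) = 10^3.280 = 1905

1910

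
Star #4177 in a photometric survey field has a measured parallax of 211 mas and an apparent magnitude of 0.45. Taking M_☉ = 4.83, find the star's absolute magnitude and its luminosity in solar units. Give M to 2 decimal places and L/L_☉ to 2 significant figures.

M ≈ 2.07; L/L_☉ ≈ 13

d = 1/p = 1000/211 mas = 4.739 pc
M = m − 5 log₁₀ d + 5 = 0.45 − 5·0.6757 + 5 = 2.071
M − M_☉ = 2.071 − 4.83 = -2.759
L/L_☉ = 10^(−0.4 × -2.759) = 12.69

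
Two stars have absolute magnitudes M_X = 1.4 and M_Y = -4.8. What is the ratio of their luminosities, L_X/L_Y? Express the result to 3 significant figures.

L_X/L_Y ≈ 3.31×10^-3

ΔM = M_X − M_Y = 6.2
L_X/L_Y = 10^(−0.4 ΔM) = 10^-2.480 = 3.311×10^-3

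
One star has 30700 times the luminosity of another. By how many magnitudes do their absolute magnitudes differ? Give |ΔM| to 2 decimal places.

|ΔM| ≈ 11.22

Pogson: ΔM = −2.5 log₁₀(ratio) = −2.5 log₁₀(30700) = −2.5 × 4.4871 = -11.218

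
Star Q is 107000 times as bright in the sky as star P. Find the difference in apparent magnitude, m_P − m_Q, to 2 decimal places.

Pogson: Δm = −2.5 log₁₀(ratio) = −2.5 log₁₀(107000) = −2.5 × 5.0294 = -12.573
Star Q is brighter so has the smaller magnitude: m_P − m_Q is positive.

m_P − m_Q ≈ 12.57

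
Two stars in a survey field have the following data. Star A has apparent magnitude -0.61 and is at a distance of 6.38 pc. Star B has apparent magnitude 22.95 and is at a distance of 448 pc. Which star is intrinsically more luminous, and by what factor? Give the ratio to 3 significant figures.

Star A is more luminous, by a factor of 538000.

Star A: M = m − 5 log₁₀ d + 5 = -0.61 − 5·0.8048 + 5 = 0.366
Star B: M = m − 5 log₁₀ d + 5 = 22.95 − 5·2.6513 + 5 = 14.694
ΔM = M_A − M_B = 0.366 − (14.694) = -14.328; smaller M is more luminous → Star A.
L ratio = 10^(0.4 |ΔM|) = 10^5.731 = 538400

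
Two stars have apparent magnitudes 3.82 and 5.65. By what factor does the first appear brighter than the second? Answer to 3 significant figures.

5.40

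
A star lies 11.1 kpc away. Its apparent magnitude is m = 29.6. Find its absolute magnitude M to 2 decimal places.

M ≈ 14.37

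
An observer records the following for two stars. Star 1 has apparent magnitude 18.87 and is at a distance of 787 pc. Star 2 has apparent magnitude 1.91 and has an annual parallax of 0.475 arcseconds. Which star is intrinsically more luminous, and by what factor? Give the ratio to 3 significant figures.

Star 2 is more luminous, by a factor of 43.5.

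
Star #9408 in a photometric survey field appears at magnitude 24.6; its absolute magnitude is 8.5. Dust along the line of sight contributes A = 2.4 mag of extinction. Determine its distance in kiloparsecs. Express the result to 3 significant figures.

d ≈ 5.50 kpc

m − M = 5 log₁₀(d/10 pc) + A  ⇒  24.6 − (8.5) − 2.4 = 5 log₁₀(d/10)
13.700 = 5 log₁₀(d/10)
log₁₀ d = (m − M − A)/5 + 1 = 3.7400
d = 10^3.7400 = 5495 pc
= 5.495 kpc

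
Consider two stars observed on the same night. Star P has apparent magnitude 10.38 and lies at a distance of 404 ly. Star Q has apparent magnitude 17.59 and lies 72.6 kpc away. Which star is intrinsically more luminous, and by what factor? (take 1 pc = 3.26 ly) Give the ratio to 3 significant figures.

Star Q is more luminous, by a factor of 448.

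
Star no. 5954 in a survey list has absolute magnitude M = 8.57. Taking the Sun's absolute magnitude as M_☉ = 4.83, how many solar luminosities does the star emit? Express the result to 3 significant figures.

L/L_☉ ≈ 0.0319

M − M_☉ = 8.57 − 4.83 = 3.740
L/L_☉ = 10^(−0.4 (M − M_☉)) = 10^-1.496 = 0.03192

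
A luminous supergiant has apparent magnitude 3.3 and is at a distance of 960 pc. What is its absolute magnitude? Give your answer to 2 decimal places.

5 log₁₀(d/10 pc) = 5 log₁₀(960.0) − 5 = 9.911
M = m − 5 log₁₀(d/10) = 3.3 − 9.911 = -6.611

M ≈ -6.61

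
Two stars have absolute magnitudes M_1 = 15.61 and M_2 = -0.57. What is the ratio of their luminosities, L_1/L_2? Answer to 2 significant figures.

L_1/L_2 ≈ 3.4×10^-7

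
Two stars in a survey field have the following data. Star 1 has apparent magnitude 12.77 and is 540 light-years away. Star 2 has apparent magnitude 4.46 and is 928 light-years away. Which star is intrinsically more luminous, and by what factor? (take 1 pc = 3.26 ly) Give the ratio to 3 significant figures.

Star 2 is more luminous, by a factor of 6230.

Star 1: d = 540 ly / 3.26 = 165.6 pc
Star 1: M = m − 5 log₁₀ d + 5 = 12.77 − 5·2.2192 + 5 = 6.674
Star 2: d = 928 ly / 3.26 = 284.7 pc
Star 2: M = m − 5 log₁₀ d + 5 = 4.46 − 5·2.4543 + 5 = -2.812
ΔM = M_1 − M_2 = 6.674 − (-2.812) = 9.486; smaller M is more luminous → Star 2.
L ratio = 10^(0.4 |ΔM|) = 10^3.794 = 6227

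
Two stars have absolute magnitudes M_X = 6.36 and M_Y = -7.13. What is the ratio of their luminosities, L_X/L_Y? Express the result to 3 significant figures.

L_X/L_Y ≈ 4.02×10^-6

ΔM = M_X − M_Y = 13.49
L_X/L_Y = 10^(−0.4 ΔM) = 10^-5.396 = 4.018×10^-6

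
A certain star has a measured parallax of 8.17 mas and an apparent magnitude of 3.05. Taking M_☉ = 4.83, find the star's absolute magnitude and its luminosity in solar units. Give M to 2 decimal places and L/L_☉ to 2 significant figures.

d = 1/p = 1000/8.17 mas = 122.4 pc
M = m − 5 log₁₀ d + 5 = 3.05 − 5·2.0878 + 5 = -2.389
M − M_☉ = -2.389 − 4.83 = -7.219
L/L_☉ = 10^(−0.4 × -7.219) = 771.9

M ≈ -2.39; L/L_☉ ≈ 770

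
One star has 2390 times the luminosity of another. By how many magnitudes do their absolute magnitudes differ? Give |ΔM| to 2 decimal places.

|ΔM| ≈ 8.45

Pogson: ΔM = −2.5 log₁₀(ratio) = −2.5 log₁₀(2390) = −2.5 × 3.3784 = -8.446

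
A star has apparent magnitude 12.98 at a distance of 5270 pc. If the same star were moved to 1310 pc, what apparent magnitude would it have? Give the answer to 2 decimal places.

Flux ∝ 1/d², so Δm = 5 log₁₀(d₂/d₁) = 5 log₁₀(1310/5270) = -3.023
m₂ = m₁ + Δm = 12.98 + (-3.023) = 9.957

m ≈ 9.96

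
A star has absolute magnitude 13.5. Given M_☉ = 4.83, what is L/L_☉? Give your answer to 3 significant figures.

M − M_☉ = 13.5 − 4.83 = 8.670
L/L_☉ = 10^(−0.4 (M − M_☉)) = 10^-3.468 = 3.404×10^-4

L/L_☉ ≈ 3.40×10^-4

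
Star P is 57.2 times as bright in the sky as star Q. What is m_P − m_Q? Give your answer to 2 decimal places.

m_P − m_Q ≈ -4.39

Pogson: Δm = −2.5 log₁₀(ratio) = −2.5 log₁₀(57.2) = −2.5 × 1.7574 = -4.393
Star P is brighter, so it has the smaller magnitude: the difference is negative.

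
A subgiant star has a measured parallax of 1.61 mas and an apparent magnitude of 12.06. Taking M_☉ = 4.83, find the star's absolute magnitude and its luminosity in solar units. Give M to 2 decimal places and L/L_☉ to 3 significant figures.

M ≈ 3.09; L/L_☉ ≈ 4.95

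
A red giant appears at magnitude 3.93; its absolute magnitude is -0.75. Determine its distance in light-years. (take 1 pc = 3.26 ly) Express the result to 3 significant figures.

d ≈ 281 ly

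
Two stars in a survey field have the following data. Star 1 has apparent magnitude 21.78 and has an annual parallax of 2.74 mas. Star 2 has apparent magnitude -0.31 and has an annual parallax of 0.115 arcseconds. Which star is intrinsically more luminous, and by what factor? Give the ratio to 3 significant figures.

Star 2 is more luminous, by a factor of 389000.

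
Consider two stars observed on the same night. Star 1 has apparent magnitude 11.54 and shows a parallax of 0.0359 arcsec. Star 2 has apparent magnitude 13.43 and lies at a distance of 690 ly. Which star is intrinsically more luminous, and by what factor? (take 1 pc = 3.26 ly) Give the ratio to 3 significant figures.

Star 1: d = 1/p = 1/0.0359″ = 27.86 pc
Star 1: M = m − 5 log₁₀ d + 5 = 11.54 − 5·1.4449 + 5 = 9.315
Star 2: d = 690 ly / 3.26 = 211.7 pc
Star 2: M = m − 5 log₁₀ d + 5 = 13.43 − 5·2.3256 + 5 = 6.802
ΔM = M_1 − M_2 = 9.315 − (6.802) = 2.514; smaller M is more luminous → Star 2.
L ratio = 10^(0.4 |ΔM|) = 10^1.005 = 10.13

Star 2 is more luminous, by a factor of 10.1.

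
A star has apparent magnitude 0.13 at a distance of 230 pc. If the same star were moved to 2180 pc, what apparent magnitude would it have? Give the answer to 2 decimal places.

Flux ∝ 1/d², so Δm = 5 log₁₀(d₂/d₁) = 5 log₁₀(2180/230) = 4.884
m₂ = m₁ + Δm = 0.13 + (4.884) = 5.014

m ≈ 5.01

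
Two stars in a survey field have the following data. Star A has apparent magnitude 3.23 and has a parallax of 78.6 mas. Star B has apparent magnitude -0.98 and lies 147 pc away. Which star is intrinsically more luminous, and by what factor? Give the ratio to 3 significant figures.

Star B is more luminous, by a factor of 6450.

Star A: p = 78.6 mas = 0.0786″ → d = 1/p = 12.72 pc
Star A: M = m − 5 log₁₀ d + 5 = 3.23 − 5·1.1046 + 5 = 2.707
Star B: M = m − 5 log₁₀ d + 5 = -0.98 − 5·2.1673 + 5 = -6.817
ΔM = M_A − M_B = 2.707 − (-6.817) = 9.524; smaller M is more luminous → Star B.
L ratio = 10^(0.4 |ΔM|) = 10^3.809 = 6449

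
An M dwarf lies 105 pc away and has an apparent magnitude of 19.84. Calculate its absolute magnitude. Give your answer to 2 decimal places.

M ≈ 14.73

5 log₁₀(d/10 pc) = 5 log₁₀(105.0) − 5 = 5.106
M = m − 5 log₁₀(d/10) = 19.84 − 5.106 = 14.734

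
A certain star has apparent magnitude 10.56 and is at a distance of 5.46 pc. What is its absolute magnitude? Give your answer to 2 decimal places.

M ≈ 11.87

5 log₁₀(d/10 pc) = 5 log₁₀(5.460) − 5 = -1.314
M = m − 5 log₁₀(d/10) = 10.56 + 1.314 = 11.874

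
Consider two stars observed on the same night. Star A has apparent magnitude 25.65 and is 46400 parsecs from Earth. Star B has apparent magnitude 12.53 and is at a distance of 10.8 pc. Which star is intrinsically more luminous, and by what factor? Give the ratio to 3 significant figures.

Star A: M = m − 5 log₁₀ d + 5 = 25.65 − 5·4.6665 + 5 = 7.317
Star B: M = m − 5 log₁₀ d + 5 = 12.53 − 5·1.0334 + 5 = 12.363
ΔM = M_A − M_B = 7.317 − (12.363) = -5.045; smaller M is more luminous → Star A.
L ratio = 10^(0.4 |ΔM|) = 10^2.018 = 104.3

Star A is more luminous, by a factor of 104.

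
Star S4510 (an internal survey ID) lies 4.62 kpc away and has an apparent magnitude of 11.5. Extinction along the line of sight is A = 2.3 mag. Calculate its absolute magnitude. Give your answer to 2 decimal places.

M ≈ -4.12

d = 4.62 kpc = 4620 pc
5 log₁₀(d/10 pc) = 5 log₁₀(4620) − 5 = 13.323
M = m − 5 log₁₀(d/10) − A = 11.5 − 13.323 − 2.3 = -4.123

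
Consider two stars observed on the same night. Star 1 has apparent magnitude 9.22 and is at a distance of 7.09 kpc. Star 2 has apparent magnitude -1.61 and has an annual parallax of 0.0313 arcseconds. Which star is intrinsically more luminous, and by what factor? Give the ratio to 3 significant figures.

Star 1: d = 7.09 kpc = 7090 pc
Star 1: M = m − 5 log₁₀ d + 5 = 9.22 − 5·3.8506 + 5 = -5.033
Star 2: d = 1/p = 1/0.0313″ = 31.95 pc
Star 2: M = m − 5 log₁₀ d + 5 = -1.61 − 5·1.5045 + 5 = -4.132
ΔM = M_1 − M_2 = -5.033 − (-4.132) = -0.901; smaller M is more luminous → Star 1.
L ratio = 10^(0.4 |ΔM|) = 10^0.360 = 2.293

Star 1 is more luminous, by a factor of 2.29.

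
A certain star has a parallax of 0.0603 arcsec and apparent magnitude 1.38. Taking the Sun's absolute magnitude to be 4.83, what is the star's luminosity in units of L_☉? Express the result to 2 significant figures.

L/L_☉ ≈ 66

d = 1/p = 1/0.0603″ = 16.58 pc
M = m − 5 log₁₀ d + 5 = 1.38 − 5·1.2197 + 5 = 0.282
M − M_☉ = 0.282 − 4.83 = -4.548
L/L_☉ = 10^(−0.4 × -4.548) = 65.97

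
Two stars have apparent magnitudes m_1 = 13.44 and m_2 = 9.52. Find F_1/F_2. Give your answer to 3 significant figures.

F_1/F_2 ≈ 0.0270

Δm = 13.44 − (9.52) = 3.92
Flux ratio = 10^(−0.4 Δm) = 10^(−0.4 × 3.92) = 10^-1.568 = 0.02704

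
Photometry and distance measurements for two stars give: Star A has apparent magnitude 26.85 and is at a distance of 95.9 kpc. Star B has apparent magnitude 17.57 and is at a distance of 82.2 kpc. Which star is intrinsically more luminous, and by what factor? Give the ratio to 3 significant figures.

Star A: d = 95.9 kpc = 95900 pc
Star A: M = m − 5 log₁₀ d + 5 = 26.85 − 5·4.9818 + 5 = 6.941
Star B: d = 82.2 kpc = 82200 pc
Star B: M = m − 5 log₁₀ d + 5 = 17.57 − 5·4.9149 + 5 = -2.004
ΔM = M_A − M_B = 6.941 − (-2.004) = 8.945; smaller M is more luminous → Star B.
L ratio = 10^(0.4 |ΔM|) = 10^3.578 = 3785

Star B is more luminous, by a factor of 3790.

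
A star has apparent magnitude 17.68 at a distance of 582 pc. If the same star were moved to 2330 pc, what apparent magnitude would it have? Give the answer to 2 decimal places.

m ≈ 20.69

Flux ∝ 1/d², so Δm = 5 log₁₀(d₂/d₁) = 5 log₁₀(2330/582) = 3.012
m₂ = m₁ + Δm = 17.68 + (3.012) = 20.692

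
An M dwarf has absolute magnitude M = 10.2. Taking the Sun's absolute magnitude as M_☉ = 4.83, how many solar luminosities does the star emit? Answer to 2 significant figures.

M − M_☉ = 10.2 − 4.83 = 5.370
L/L_☉ = 10^(−0.4 (M − M_☉)) = 10^-2.148 = 7.112×10^-3

L/L_☉ ≈ 7.1×10^-3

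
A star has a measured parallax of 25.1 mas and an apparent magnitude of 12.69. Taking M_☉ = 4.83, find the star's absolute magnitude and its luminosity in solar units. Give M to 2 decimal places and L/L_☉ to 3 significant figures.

M ≈ 9.69; L/L_☉ ≈ 0.0114

d = 1/p = 1000/25.1 mas = 39.84 pc
M = m − 5 log₁₀ d + 5 = 12.69 − 5·1.6003 + 5 = 9.688
M − M_☉ = 9.688 − 4.83 = 4.858
L/L_☉ = 10^(−0.4 × 4.858) = 0.01139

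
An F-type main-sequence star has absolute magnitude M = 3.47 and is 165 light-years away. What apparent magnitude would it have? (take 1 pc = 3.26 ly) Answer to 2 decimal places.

d = 165 ly / 3.26 = 50.61 pc
m = M + 5 log₁₀ d − 5 = 3.47 + 5·1.7043 − 5 = 6.991

m ≈ 6.99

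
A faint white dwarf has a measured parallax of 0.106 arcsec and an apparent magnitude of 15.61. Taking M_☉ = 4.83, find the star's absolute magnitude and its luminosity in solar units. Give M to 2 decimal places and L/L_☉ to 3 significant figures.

M ≈ 15.74; L/L_☉ ≈ 4.34×10^-5

d = 1/p = 1/0.106″ = 9.434 pc
M = m − 5 log₁₀ d + 5 = 15.61 − 5·0.9747 + 5 = 15.737
M − M_☉ = 15.737 − 4.83 = 10.907
L/L_☉ = 10^(−0.4 × 10.907) = 4.339×10^-5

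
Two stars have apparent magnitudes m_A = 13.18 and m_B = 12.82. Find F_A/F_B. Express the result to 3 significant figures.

F_A/F_B ≈ 0.718

Δm = 13.18 − (12.82) = 0.36
Flux ratio = 10^(−0.4 Δm) = 10^(−0.4 × 0.36) = 10^-0.144 = 0.7178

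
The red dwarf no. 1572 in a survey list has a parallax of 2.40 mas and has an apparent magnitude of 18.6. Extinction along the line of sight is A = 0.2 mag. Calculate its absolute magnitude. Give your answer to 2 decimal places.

M ≈ 10.30

p = 2.40 mas = 2.40×10^-3″ → d = 1/p = 416.7 pc
5 log₁₀(d/10 pc) = 5 log₁₀(416.7) − 5 = 8.099
M = m − 5 log₁₀(d/10) − A = 18.6 − 8.099 − 0.2 = 10.301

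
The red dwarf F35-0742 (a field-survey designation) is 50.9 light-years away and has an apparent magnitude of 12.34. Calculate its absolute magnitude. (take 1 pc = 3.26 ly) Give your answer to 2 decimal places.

M ≈ 11.37

d = 50.9 ly / 3.26 = 15.61 pc
5 log₁₀(d/10 pc) = 5 log₁₀(15.61) − 5 = 0.968
M = m − 5 log₁₀(d/10) = 12.34 − 0.968 = 11.372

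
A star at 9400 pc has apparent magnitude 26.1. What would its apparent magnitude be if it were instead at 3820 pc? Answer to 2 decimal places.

Flux ∝ 1/d², so Δm = 5 log₁₀(d₂/d₁) = 5 log₁₀(3820/9400) = -1.955
m₂ = m₁ + Δm = 26.1 + (-1.955) = 24.145

m ≈ 24.14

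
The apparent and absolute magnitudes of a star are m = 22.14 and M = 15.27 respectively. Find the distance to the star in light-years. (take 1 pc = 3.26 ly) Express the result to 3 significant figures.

μ = m − M = 6.870
m − M = 5 log₁₀ d − 5
log₁₀ d = (m − M)/5 + 1 = 2.3740
d = 10^2.3740 = 236.6 pc
= 771.3 ly

d ≈ 771 ly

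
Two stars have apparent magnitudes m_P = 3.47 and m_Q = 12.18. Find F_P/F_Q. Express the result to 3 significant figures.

F_P/F_Q ≈ 3050

Δm = 3.47 − (12.18) = -8.71
Flux ratio = 10^(−0.4 Δm) = 10^(−0.4 × -8.71) = 10^3.484 = 3048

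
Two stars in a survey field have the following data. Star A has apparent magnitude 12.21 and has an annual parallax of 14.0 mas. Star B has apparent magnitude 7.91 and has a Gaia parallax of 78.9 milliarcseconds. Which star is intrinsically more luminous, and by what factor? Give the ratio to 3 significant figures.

Star B is more luminous, by a factor of 1.65.

Star A: p = 14.0 mas = 0.0140″ → d = 1/p = 71.43 pc
Star A: M = m − 5 log₁₀ d + 5 = 12.21 − 5·1.8539 + 5 = 7.941
Star B: p = 78.9 mas = 0.0789″ → d = 1/p = 12.67 pc
Star B: M = m − 5 log₁₀ d + 5 = 7.91 − 5·1.1029 + 5 = 7.395
ΔM = M_A − M_B = 7.941 − (7.395) = 0.545; smaller M is more luminous → Star B.
L ratio = 10^(0.4 |ΔM|) = 10^0.218 = 1.652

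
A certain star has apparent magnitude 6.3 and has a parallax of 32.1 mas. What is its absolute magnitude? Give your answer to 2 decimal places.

M ≈ 3.83

p = 32.1 mas = 0.0321″ → d = 1/p = 31.15 pc
5 log₁₀(d/10 pc) = 5 log₁₀(31.15) − 5 = 2.467
M = m − 5 log₁₀(d/10) = 6.3 − 2.467 = 3.833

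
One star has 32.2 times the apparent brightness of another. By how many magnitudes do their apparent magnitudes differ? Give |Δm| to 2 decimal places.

Pogson: Δm = −2.5 log₁₀(ratio) = −2.5 log₁₀(32.2) = −2.5 × 1.5079 = -3.770

|Δm| ≈ 3.77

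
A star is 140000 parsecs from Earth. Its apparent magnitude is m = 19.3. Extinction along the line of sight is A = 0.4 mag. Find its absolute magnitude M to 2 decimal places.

M ≈ -1.83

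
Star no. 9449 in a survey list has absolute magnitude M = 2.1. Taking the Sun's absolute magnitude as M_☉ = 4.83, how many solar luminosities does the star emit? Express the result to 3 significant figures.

L/L_☉ ≈ 12.4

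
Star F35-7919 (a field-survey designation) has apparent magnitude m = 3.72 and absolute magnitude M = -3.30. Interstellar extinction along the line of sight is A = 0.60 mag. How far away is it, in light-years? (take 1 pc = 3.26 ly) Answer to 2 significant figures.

m − M = 5 log₁₀(d/10 pc) + A  ⇒  3.72 − (-3.30) − 0.60 = 5 log₁₀(d/10)
6.420 = 5 log₁₀(d/10)
log₁₀ d = (m − M − A)/5 + 1 = 2.2840
d = 10^2.2840 = 192.3 pc
= 626.9 ly

d ≈ 630 ly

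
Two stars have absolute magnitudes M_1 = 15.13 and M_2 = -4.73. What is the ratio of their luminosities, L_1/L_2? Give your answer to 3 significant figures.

L_1/L_2 ≈ 1.14×10^-8

ΔM = M_1 − M_2 = 19.86
L_1/L_2 = 10^(−0.4 ΔM) = 10^-7.944 = 1.138×10^-8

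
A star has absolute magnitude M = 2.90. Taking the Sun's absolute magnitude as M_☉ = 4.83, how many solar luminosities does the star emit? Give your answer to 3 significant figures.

M − M_☉ = 2.90 − 4.83 = -1.930
L/L_☉ = 10^(−0.4 (M − M_☉)) = 10^0.772 = 5.916

L/L_☉ ≈ 5.92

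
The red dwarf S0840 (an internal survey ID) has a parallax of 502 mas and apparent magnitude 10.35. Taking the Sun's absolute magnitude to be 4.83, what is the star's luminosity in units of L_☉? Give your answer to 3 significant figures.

L/L_☉ ≈ 2.46×10^-4

d = 1/p = 1000/502 mas = 1.992 pc
M = m − 5 log₁₀ d + 5 = 10.35 − 5·0.2993 + 5 = 13.854
M − M_☉ = 13.854 − 4.83 = 9.024
L/L_☉ = 10^(−0.4 × 9.024) = 2.458×10^-4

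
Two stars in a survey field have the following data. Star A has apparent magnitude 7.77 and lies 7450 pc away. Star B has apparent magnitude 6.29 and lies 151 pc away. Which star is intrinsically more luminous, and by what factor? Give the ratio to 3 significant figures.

Star A is more luminous, by a factor of 623.

Star A: M = m − 5 log₁₀ d + 5 = 7.77 − 5·3.8722 + 5 = -6.591
Star B: M = m − 5 log₁₀ d + 5 = 6.29 − 5·2.1790 + 5 = 0.395
ΔM = M_A − M_B = -6.591 − (0.395) = -6.986; smaller M is more luminous → Star A.
L ratio = 10^(0.4 |ΔM|) = 10^2.794 = 622.8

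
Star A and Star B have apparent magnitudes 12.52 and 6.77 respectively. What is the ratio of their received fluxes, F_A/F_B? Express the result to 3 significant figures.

F_A/F_B ≈ 5.01×10^-3

Δm = 12.52 − (6.77) = 5.75
Flux ratio = 10^(−0.4 Δm) = 10^(−0.4 × 5.75) = 10^-2.300 = 5.012×10^-3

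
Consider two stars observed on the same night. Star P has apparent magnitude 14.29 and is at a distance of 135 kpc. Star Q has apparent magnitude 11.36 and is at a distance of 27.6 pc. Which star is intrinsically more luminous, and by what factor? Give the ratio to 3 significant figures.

Star P: d = 135 kpc = 135000 pc
Star P: M = m − 5 log₁₀ d + 5 = 14.29 − 5·5.1303 + 5 = -6.362
Star Q: M = m − 5 log₁₀ d + 5 = 11.36 − 5·1.4409 + 5 = 9.155
ΔM = M_P − M_Q = -6.362 − (9.155) = -15.517; smaller M is more luminous → Star P.
L ratio = 10^(0.4 |ΔM|) = 10^6.207 = 1.610×10^6

Star P is more luminous, by a factor of 1.61×10^6.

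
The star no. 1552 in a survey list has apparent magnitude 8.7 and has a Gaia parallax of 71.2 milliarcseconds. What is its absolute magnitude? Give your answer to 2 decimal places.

p = 71.2 mas = 0.0712″ → d = 1/p = 14.04 pc
5 log₁₀(d/10 pc) = 5 log₁₀(14.04) − 5 = 0.738
M = m − 5 log₁₀(d/10) = 8.7 − 0.738 = 7.962

M ≈ 7.96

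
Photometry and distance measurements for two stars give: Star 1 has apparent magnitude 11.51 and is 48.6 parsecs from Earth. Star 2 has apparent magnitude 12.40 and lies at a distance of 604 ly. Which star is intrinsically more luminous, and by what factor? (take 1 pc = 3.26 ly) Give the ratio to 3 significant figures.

Star 2 is more luminous, by a factor of 6.40.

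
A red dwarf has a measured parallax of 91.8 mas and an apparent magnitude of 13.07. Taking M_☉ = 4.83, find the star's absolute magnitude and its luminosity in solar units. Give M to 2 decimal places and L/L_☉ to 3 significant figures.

M ≈ 12.88; L/L_☉ ≈ 6.00×10^-4

d = 1/p = 1000/91.8 mas = 10.89 pc
M = m − 5 log₁₀ d + 5 = 13.07 − 5·1.0372 + 5 = 12.884
M − M_☉ = 12.884 − 4.83 = 8.054
L/L_☉ = 10^(−0.4 × 8.054) = 6.002×10^-4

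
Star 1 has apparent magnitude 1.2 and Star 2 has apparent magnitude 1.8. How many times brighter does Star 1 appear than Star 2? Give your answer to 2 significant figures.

1.7

Magnitude difference = -0.6
Flux ratio = 10^(−0.4 Δm) = 10^(−0.4 × -0.6) = 10^0.240 = 1.738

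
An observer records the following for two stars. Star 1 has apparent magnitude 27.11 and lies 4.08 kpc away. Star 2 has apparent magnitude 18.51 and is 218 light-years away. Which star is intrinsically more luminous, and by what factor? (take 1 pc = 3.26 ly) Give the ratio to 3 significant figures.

Star 1 is more luminous, by a factor of 1.35.

Star 1: d = 4.08 kpc = 4080 pc
Star 1: M = m − 5 log₁₀ d + 5 = 27.11 − 5·3.6107 + 5 = 14.057
Star 2: d = 218 ly / 3.26 = 66.87 pc
Star 2: M = m − 5 log₁₀ d + 5 = 18.51 − 5·1.8252 + 5 = 14.384
ΔM = M_1 − M_2 = 14.057 − (14.384) = -0.327; smaller M is more luminous → Star 1.
L ratio = 10^(0.4 |ΔM|) = 10^0.131 = 1.352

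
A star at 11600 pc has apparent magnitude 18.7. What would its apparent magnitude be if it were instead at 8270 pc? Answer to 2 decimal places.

Flux ∝ 1/d², so Δm = 5 log₁₀(d₂/d₁) = 5 log₁₀(8270/11600) = -0.735
m₂ = m₁ + Δm = 18.7 + (-0.735) = 17.965

m ≈ 17.97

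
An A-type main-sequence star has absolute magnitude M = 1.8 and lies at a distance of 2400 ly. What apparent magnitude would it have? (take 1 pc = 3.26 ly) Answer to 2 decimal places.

d = 2400 ly / 3.26 = 736.2 pc
m = M + 5 log₁₀ d − 5 = 1.8 + 5·2.8670 − 5 = 11.135

m ≈ 11.13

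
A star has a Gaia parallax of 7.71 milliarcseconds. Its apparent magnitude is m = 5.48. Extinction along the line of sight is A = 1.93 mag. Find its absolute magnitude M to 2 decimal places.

p = 7.71 mas = 7.71×10^-3″ → d = 1/p = 129.7 pc
5 log₁₀(d/10 pc) = 5 log₁₀(129.7) − 5 = 5.565
M = m − 5 log₁₀(d/10) − A = 5.48 − 5.565 − 1.93 = -2.015

M ≈ -2.01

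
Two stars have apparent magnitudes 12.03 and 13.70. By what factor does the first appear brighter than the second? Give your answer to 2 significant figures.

Magnitude difference = -1.67
Flux ratio = 10^(−0.4 Δm) = 10^(−0.4 × -1.67) = 10^0.668 = 4.656

4.7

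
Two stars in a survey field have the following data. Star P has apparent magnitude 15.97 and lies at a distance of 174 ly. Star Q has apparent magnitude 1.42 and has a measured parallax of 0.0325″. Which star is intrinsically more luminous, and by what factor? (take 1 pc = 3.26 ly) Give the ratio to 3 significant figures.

Star Q is more luminous, by a factor of 220000.

Star P: d = 174 ly / 3.26 = 53.37 pc
Star P: M = m − 5 log₁₀ d + 5 = 15.97 − 5·1.7273 + 5 = 12.333
Star Q: d = 1/p = 1/0.0325″ = 30.77 pc
Star Q: M = m − 5 log₁₀ d + 5 = 1.42 − 5·1.4881 + 5 = -1.021
ΔM = M_P − M_Q = 12.333 − (-1.021) = 13.354; smaller M is more luminous → Star Q.
L ratio = 10^(0.4 |ΔM|) = 10^5.342 = 219600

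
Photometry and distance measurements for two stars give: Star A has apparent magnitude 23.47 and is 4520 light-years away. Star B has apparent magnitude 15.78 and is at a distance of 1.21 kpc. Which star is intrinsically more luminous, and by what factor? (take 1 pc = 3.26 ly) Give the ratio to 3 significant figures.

Star B is more luminous, by a factor of 907.

Star A: d = 4520 ly / 3.26 = 1387 pc
Star A: M = m − 5 log₁₀ d + 5 = 23.47 − 5·3.1419 + 5 = 12.760
Star B: d = 1.21 kpc = 1210 pc
Star B: M = m − 5 log₁₀ d + 5 = 15.78 − 5·3.0828 + 5 = 5.366
ΔM = M_A − M_B = 12.760 − (5.366) = 7.394; smaller M is more luminous → Star B.
L ratio = 10^(0.4 |ΔM|) = 10^2.958 = 907.3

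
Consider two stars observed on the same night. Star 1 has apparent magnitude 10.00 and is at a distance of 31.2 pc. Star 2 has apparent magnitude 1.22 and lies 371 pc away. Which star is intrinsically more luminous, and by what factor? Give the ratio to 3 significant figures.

Star 1: M = m − 5 log₁₀ d + 5 = 10.00 − 5·1.4942 + 5 = 7.529
Star 2: M = m − 5 log₁₀ d + 5 = 1.22 − 5·2.5694 + 5 = -6.627
ΔM = M_1 − M_2 = 7.529 − (-6.627) = 14.156; smaller M is more luminous → Star 2.
L ratio = 10^(0.4 |ΔM|) = 10^5.662 = 459700

Star 2 is more luminous, by a factor of 460000.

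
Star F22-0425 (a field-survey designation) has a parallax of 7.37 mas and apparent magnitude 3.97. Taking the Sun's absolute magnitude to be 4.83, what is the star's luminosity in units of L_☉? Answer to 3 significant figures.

L/L_☉ ≈ 407

d = 1/p = 1000/7.37 mas = 135.7 pc
M = m − 5 log₁₀ d + 5 = 3.97 − 5·2.1325 + 5 = -1.693
M − M_☉ = -1.693 − 4.83 = -6.523
L/L_☉ = 10^(−0.4 × -6.523) = 406.5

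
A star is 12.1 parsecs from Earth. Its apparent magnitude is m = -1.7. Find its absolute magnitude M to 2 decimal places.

M ≈ -2.11

5 log₁₀(d/10 pc) = 5 log₁₀(12.10) − 5 = 0.414
M = m − 5 log₁₀(d/10) = -1.7 − 0.414 = -2.114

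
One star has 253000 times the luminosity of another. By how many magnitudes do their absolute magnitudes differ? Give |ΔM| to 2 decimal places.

Pogson: ΔM = −2.5 log₁₀(ratio) = −2.5 log₁₀(253000) = −2.5 × 5.4031 = -13.508

|ΔM| ≈ 13.51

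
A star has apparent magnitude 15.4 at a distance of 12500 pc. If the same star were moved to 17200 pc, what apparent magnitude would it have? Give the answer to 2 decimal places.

Flux ∝ 1/d², so Δm = 5 log₁₀(d₂/d₁) = 5 log₁₀(17200/12500) = 0.693
m₂ = m₁ + Δm = 15.4 + (0.693) = 16.093

m ≈ 16.09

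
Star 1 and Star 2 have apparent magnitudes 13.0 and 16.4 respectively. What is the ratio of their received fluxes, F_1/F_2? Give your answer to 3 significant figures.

F_1/F_2 ≈ 22.9

Δm = 13.0 − (16.4) = -3.4
Flux ratio = 10^(−0.4 Δm) = 10^(−0.4 × -3.4) = 10^1.360 = 22.91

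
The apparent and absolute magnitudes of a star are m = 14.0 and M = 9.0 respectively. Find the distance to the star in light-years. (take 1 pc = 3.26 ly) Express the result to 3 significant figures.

d ≈ 326 ly

μ = m − M = 5.000
m − M = 5 log₁₀ d − 5
log₁₀ d = (m − M)/5 + 1 = 2.0000
d = 10^2.0000 = 100.0 pc
= 326.0 ly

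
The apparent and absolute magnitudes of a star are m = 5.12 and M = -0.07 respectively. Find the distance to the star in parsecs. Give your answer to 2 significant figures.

Distance modulus: m − M = 5.12 − (-0.07) = 5.190
m − M = 5 log₁₀ d − 5
log₁₀ d = (m − M)/5 + 1 = 2.0380
d = 10^2.0380 = 109.1 pc

d ≈ 110 pc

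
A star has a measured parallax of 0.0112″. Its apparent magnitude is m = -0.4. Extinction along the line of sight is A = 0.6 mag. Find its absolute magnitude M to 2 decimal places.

M ≈ -5.75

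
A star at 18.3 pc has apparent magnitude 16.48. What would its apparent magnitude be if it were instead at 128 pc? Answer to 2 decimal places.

m ≈ 20.70

Flux ∝ 1/d², so Δm = 5 log₁₀(d₂/d₁) = 5 log₁₀(128/18.3) = 4.224
m₂ = m₁ + Δm = 16.48 + (4.224) = 20.704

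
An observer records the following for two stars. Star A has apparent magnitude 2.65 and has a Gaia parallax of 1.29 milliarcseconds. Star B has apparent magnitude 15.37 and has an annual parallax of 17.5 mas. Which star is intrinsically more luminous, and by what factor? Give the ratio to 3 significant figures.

Star A: p = 1.29 mas = 1.29×10^-3″ → d = 1/p = 775.2 pc
Star A: M = m − 5 log₁₀ d + 5 = 2.65 − 5·2.8894 + 5 = -6.797
Star B: p = 17.5 mas = 0.0175″ → d = 1/p = 57.14 pc
Star B: M = m − 5 log₁₀ d + 5 = 15.37 − 5·1.7570 + 5 = 11.585
ΔM = M_A − M_B = -6.797 − (11.585) = -18.382; smaller M is more luminous → Star A.
L ratio = 10^(0.4 |ΔM|) = 10^7.353 = 2.254×10^7

Star A is more luminous, by a factor of 2.25×10^7.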